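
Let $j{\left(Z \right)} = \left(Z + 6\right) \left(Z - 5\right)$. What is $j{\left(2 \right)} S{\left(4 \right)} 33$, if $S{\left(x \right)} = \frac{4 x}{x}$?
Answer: $-3168$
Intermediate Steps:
$j{\left(Z \right)} = \left(-5 + Z\right) \left(6 + Z\right)$ ($j{\left(Z \right)} = \left(6 + Z\right) \left(-5 + Z\right) = \left(-5 + Z\right) \left(6 + Z\right)$)
$S{\left(x \right)} = 4$
$j{\left(2 \right)} S{\left(4 \right)} 33 = \left(-30 + 2 + 2^{2}\right) 4 \cdot 33 = \left(-30 + 2 + 4\right) 4 \cdot 33 = \left(-24\right) 4 \cdot 33 = \left(-96\right) 33 = -3168$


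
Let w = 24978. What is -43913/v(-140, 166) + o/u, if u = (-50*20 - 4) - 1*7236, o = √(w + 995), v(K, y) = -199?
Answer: 43913/199 - √25973/8240 ≈ 220.65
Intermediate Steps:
o = √25973 (o = √(24978 + 995) = √25973 ≈ 161.16)
u = -8240 (u = (-1000 - 4) - 7236 = -1004 - 7236 = -8240)
-43913/v(-140, 166) + o/u = -43913/(-199) + √25973/(-8240) = -43913*(-1/199) + √25973*(-1/8240) = 43913/199 - √25973/8240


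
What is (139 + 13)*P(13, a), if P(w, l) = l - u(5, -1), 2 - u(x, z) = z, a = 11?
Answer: 1216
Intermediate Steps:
u(x, z) = 2 - z
P(w, l) = -3 + l (P(w, l) = l - (2 - 1*(-1)) = l - (2 + 1) = l - 1*3 = l - 3 = -3 + l)
(139 + 13)*P(13, a) = (139 + 13)*(-3 + 11) = 152*8 = 1216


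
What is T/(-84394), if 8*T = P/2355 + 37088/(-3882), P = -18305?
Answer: 1760025/68581265008 ≈ 2.5663e-5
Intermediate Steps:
T = -1760025/812632 (T = (-18305/2355 + 37088/(-3882))/8 = (-18305*1/2355 + 37088*(-1/3882))/8 = (-3661/471 - 18544/1941)/8 = (1/8)*(-1760025/101579) = -1760025/812632 ≈ -2.1658)
T/(-84394) = -1760025/812632/(-84394) = -1760025/812632*(-1/84394) = 1760025/68581265008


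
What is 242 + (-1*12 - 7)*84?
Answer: -1354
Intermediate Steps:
242 + (-1*12 - 7)*84 = 242 + (-12 - 7)*84 = 242 - 19*84 = 242 - 1596 = -1354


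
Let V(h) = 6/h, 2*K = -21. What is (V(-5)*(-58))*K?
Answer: -3654/5 ≈ -730.80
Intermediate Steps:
K = -21/2 (K = (½)*(-21) = -21/2 ≈ -10.500)
(V(-5)*(-58))*K = ((6/(-5))*(-58))*(-21/2) = ((6*(-⅕))*(-58))*(-21/2) = -6/5*(-58)*(-21/2) = (348/5)*(-21/2) = -3654/5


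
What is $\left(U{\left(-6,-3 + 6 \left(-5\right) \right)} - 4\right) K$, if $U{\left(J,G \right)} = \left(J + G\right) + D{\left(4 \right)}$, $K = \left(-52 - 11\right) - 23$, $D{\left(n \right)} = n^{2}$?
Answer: $2322$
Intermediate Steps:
$K = -86$ ($K = -63 - 23 = -86$)
$U{\left(J,G \right)} = 16 + G + J$ ($U{\left(J,G \right)} = \left(J + G\right) + 4^{2} = \left(G + J\right) + 16 = 16 + G + J$)
$\left(U{\left(-6,-3 + 6 \left(-5\right) \right)} - 4\right) K = \left(\left(16 + \left(-3 + 6 \left(-5\right)\right) - 6\right) - 4\right) \left(-86\right) = \left(\left(16 - 33 - 6\right) - 4\right) \left(-86\right) = \left(-23 - 4\right) \left(-86\right) = \left(-27\right) \left(-86\right) = 2322$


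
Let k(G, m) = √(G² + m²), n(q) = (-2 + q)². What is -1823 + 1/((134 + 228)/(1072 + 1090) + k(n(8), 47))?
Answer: -7466595366373/4095773544 + 1168561*√3505/4095773544 ≈ -1823.0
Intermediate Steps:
-1823 + 1/((134 + 228)/(1072 + 1090) + k(n(8), 47)) = -1823 + 1/((134 + 228)/(1072 + 1090) + √(((-2 + 8)²)² + 47²)) = -1823 + 1/(362/2162 + √((6²)² + 2209)) = -1823 + 1/(362*(1/2162) + √(36² + 2209)) = -1823 + 1/(181/1081 + √(1296 + 2209)) = -1823 + 1/(181/1081 + √3505)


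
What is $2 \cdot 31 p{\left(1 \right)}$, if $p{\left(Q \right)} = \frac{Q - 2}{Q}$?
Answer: $-62$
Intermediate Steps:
$p{\left(Q \right)} = \frac{-2 + Q}{Q}$
$2 \cdot 31 p{\left(1 \right)} = 2 \cdot 31 \frac{-2 + 1}{1} = 2 \cdot 31 \cdot 1 \left(-1\right) = 2 \cdot 31 \left(-1\right) = 2 \left(-31\right) = -62$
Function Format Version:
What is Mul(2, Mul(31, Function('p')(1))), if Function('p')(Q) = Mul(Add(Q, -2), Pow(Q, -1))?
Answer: -62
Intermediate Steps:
Function('p')(Q) = Mul(Pow(Q, -1), Add(-2, Q)) (Function('p')(Q) = Mul(Add(-2, Q), Pow(Q, -1)) = Mul(Pow(Q, -1), Add(-2, Q)))
Mul(2, Mul(31, Function('p')(1))) = Mul(2, Mul(31, Mul(Pow(1, -1), Add(-2, 1)))) = Mul(2, Mul(31, Mul(1, -1))) = Mul(2, Mul(31, -1)) = Mul(2, -31) = -62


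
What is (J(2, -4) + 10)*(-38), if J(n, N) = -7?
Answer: -114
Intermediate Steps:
(J(2, -4) + 10)*(-38) = (-7 + 10)*(-38) = 3*(-38) = -114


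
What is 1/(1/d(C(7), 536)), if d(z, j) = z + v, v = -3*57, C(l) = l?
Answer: -164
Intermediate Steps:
v = -171
d(z, j) = -171 + z (d(z, j) = z - 171 = -171 + z)
1/(1/d(C(7), 536)) = 1/(1/(-171 + 7)) = 1/(1/(-164)) = 1/(-1/164) = -164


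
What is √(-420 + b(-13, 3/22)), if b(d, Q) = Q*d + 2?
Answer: I*√203170/22 ≈ 20.488*I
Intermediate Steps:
b(d, Q) = 2 + Q*d
√(-420 + b(-13, 3/22)) = √(-420 + (2 + (3/22)*(-13))) = √(-420 + (2 - 39/22)) = √(-420 + 5/22) = √(-9235/22) = I*√203170/22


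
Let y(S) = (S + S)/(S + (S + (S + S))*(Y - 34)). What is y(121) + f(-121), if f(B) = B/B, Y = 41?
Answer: 12/11 ≈ 1.0909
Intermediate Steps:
f(B) = 1
y(S) = 1/11 (y(S) = (S + S)/(S + (S + (S + S))*(41 - 34)) = (2*S)/(S + (S + 2*S)*7) = (2*S)/(S + (3*S)*7) = (2*S)/(S + 21*S) = (2*S)/((22*S)) = (2*S)*(1/(22*S)) = 1/11)
y(121) + f(-121) = 1/11 + 1 = 12/11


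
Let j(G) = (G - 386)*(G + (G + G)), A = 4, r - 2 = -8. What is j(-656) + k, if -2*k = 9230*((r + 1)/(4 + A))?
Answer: 16428323/8 ≈ 2.0535e+6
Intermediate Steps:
r = -6 (r = 2 - 8 = -6)
k = 23075/8 (k = -4615*(-6 + 1)/(4 + 4) = -4615*(-5/8) = -4615*(-5*⅛) = -4615*(-5)/8 = -½*(-23075/4) = 23075/8 ≈ 2884.4)
j(G) = 3*G*(-386 + G) (j(G) = (-386 + G)*(G + 2*G) = (-386 + G)*(3*G) = 3*G*(-386 + G))
j(-656) + k = 3*(-656)*(-386 - 656) + 23075/8 = 3*(-656)*(-1042) + 23075/8 = 2050656 + 23075/8 = 16428323/8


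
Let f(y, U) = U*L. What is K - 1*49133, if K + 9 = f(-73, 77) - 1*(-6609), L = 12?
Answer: -41609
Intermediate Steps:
f(y, U) = 12*U (f(y, U) = U*12 = 12*U)
K = 7524 (K = -9 + (12*77 - 1*(-6609)) = -9 + (924 + 6609) = -9 + 7533 = 7524)
K - 1*49133 = 7524 - 1*49133 = 7524 - 49133 = -41609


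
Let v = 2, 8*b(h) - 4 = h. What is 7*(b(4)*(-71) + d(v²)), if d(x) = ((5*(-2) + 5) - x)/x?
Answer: -2051/4 ≈ -512.75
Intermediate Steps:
b(h) = ½ + h/8
d(x) = (-5 - x)/x (d(x) = ((-10 + 5) - x)/x = (-5 - x)/x)
7*(b(4)*(-71) + d(v²)) = 7*((½ + (⅛)*4)*(-71) + (-5 - 1*2²)/(2²)) = 7*((½ + ½)*(-71) + (-5 - 1*4)/4) = 7*(1*(-71) + (-5 - 4)/4) = 7*(-71 + (¼)*(-9)) = 7*(-71 - 9/4) = 7*(-293/4) = -2051/4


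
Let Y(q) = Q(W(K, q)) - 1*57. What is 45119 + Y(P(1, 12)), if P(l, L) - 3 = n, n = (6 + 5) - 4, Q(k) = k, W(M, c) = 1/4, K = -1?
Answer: 180249/4 ≈ 45062.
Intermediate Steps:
W(M, c) = ¼ (W(M, c) = 1*(¼) = ¼)
n = 7 (n = 11 - 4 = 7)
P(l, L) = 10 (P(l, L) = 3 + 7 = 10)
Y(q) = -227/4 (Y(q) = ¼ - 1*57 = ¼ - 57 = -227/4)
45119 + Y(P(1, 12)) = 45119 - 227/4 = 180249/4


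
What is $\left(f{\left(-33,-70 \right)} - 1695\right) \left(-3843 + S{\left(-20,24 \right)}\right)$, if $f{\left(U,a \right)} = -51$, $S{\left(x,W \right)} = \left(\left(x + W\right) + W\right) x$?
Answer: $7687638$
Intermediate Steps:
$S{\left(x,W \right)} = x \left(x + 2 W\right)$ ($S{\left(x,W \right)} = \left(\left(W + x\right) + W\right) x = \left(x + 2 W\right) x = x \left(x + 2 W\right)$)
$\left(f{\left(-33,-70 \right)} - 1695\right) \left(-3843 + S{\left(-20,24 \right)}\right) = \left(-51 - 1695\right) \left(-3843 - 20 \left(-20 + 2 \cdot 24\right)\right) = - 1746 \left(-3843 - 20 \left(-20 + 48\right)\right) = - 1746 \left(-3843 - 560\right) = \left(-1746\right) \left(-4403\right) = 7687638$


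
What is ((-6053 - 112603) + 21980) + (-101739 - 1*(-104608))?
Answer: -93807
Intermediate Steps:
((-6053 - 112603) + 21980) + (-101739 - 1*(-104608)) = (-118656 + 21980) + (-101739 + 104608) = -96676 + 2869 = -93807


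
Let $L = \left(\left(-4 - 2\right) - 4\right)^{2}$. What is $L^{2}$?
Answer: $10000$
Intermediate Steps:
$L = 100$ ($L = \left(\left(-4 - 2\right) - 4\right)^{2} = \left(-6 - 4\right)^{2} = \left(-10\right)^{2} = 100$)
$L^{2} = 100^{2} = 10000$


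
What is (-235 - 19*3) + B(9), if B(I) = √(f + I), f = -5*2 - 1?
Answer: -292 + I*√2 ≈ -292.0 + 1.4142*I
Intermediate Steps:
f = -11 (f = -10 - 1 = -11)
B(I) = √(-11 + I)
(-235 - 19*3) + B(9) = (-235 - 19*3) + √(-11 + 9) = (-235 - 57) + √(-2) = -292 + I*√2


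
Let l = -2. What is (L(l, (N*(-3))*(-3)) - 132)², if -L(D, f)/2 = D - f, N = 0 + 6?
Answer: 400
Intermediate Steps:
N = 6
L(D, f) = -2*D + 2*f (L(D, f) = -2*(D - f) = -2*D + 2*f)
(L(l, (N*(-3))*(-3)) - 132)² = ((-2*(-2) + 2*((6*(-3))*(-3))) - 132)² = ((4 + 2*(-18*(-3))) - 132)² = ((4 + 2*54) - 132)² = ((4 + 108) - 132)² = (112 - 132)² = (-20)² = 400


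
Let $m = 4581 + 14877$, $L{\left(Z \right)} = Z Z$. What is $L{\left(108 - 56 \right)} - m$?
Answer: $-16754$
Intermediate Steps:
$L{\left(Z \right)} = Z^{2}$
$m = 19458$
$L{\left(108 - 56 \right)} - m = \left(108 - 56\right)^{2} - 19458 = 52^{2} - 19458 = 2704 - 19458 = -16754$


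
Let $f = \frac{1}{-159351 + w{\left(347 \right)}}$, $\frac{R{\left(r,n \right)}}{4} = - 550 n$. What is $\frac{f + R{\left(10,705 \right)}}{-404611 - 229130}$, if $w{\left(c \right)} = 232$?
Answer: $\frac{246793569001}{100840234179} \approx 2.4474$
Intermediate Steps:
$R{\left(r,n \right)} = - 2200 n$ ($R{\left(r,n \right)} = 4 \left(- 550 n\right) = - 2200 n$)
$f = - \frac{1}{159119}$ ($f = \frac{1}{-159351 + 232} = \frac{1}{-159119} = - \frac{1}{159119} \approx -6.2846 \cdot 10^{-6}$)
$\frac{f + R{\left(10,705 \right)}}{-404611 - 229130} = \frac{- \frac{1}{159119} - 1551000}{-404611 - 229130} = \frac{- \frac{1}{159119} - 1551000}{-633741} = \left(- \frac{246793569001}{159119}\right) \left(- \frac{1}{633741}\right) = \frac{246793569001}{100840234179}$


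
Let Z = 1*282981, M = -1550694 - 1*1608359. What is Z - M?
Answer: 3442034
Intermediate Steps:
M = -3159053 (M = -1550694 - 1608359 = -3159053)
Z = 282981
Z - M = 282981 - 1*(-3159053) = 282981 + 3159053 = 3442034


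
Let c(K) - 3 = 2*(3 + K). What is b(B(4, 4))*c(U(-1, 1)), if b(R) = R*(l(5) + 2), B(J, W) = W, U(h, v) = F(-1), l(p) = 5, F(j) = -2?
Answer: 140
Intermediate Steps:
U(h, v) = -2
c(K) = 9 + 2*K (c(K) = 3 + 2*(3 + K) = 3 + (6 + 2*K) = 9 + 2*K)
b(R) = 7*R (b(R) = R*(5 + 2) = R*7 = 7*R)
b(B(4, 4))*c(U(-1, 1)) = (7*4)*(9 + 2*(-2)) = 28*(9 - 4) = 28*5 = 140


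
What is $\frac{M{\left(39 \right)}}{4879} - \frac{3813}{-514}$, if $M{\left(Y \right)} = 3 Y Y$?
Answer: $\frac{20949009}{2507806} \approx 8.3535$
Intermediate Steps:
$M{\left(Y \right)} = 3 Y^{2}$
$\frac{M{\left(39 \right)}}{4879} - \frac{3813}{-514} = \frac{3 \cdot 39^{2}}{4879} - \frac{3813}{-514} = 3 \cdot 1521 \cdot \frac{1}{4879} - - \frac{3813}{514} = 4563 \cdot \frac{1}{4879} + \frac{3813}{514} = \frac{4563}{4879} + \frac{3813}{514} = \frac{20949009}{2507806}$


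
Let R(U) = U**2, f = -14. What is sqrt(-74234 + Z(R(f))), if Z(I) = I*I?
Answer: I*sqrt(35818) ≈ 189.26*I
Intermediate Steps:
Z(I) = I**2
sqrt(-74234 + Z(R(f))) = sqrt(-74234 + ((-14)**2)**2) = sqrt(-74234 + 196**2) = sqrt(-74234 + 38416) = sqrt(-35818) = I*sqrt(35818)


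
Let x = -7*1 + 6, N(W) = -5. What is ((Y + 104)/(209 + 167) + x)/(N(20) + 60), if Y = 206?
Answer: -3/940 ≈ -0.0031915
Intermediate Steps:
x = -1 (x = -7 + 6 = -1)
((Y + 104)/(209 + 167) + x)/(N(20) + 60) = ((206 + 104)/(209 + 167) - 1)/(-5 + 60) = (310/376 - 1)/55 = (310*(1/376) - 1)*(1/55) = (155/188 - 1)*(1/55) = -33/188*1/55 = -3/940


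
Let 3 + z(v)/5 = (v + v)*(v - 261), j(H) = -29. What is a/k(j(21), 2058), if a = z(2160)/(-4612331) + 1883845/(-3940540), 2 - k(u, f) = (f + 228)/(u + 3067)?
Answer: -51744280369556761/6888353348722460 ≈ -7.5118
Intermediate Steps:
z(v) = -15 + 10*v*(-261 + v) (z(v) = -15 + 5*((v + v)*(v - 261)) = -15 + 5*((2*v)*(-261 + v)) = -15 + 5*(2*v*(-261 + v)) = -15 + 10*v*(-261 + v))
k(u, f) = 2 - (228 + f)/(3067 + u) (k(u, f) = 2 - (f + 228)/(u + 3067) = 2 - (228 + f)/(3067 + u))
a = -34064700704119/3635014959748 (a = (-15 - 2610*2160 + 10*2160**2)/(-4612331) + 1883845/(-3940540) = (-15 - 5637600 + 10*4665600)*(-1/4612331) + 1883845*(-1/3940540) = (-15 - 5637600 + 46656000)*(-1/4612331) - 376769/788108 = 41018385*(-1/4612331) - 376769/788108 = -41018385/4612331 - 376769/788108 = -34064700704119/3635014959748 ≈ -9.3713)
a/k(j(21), 2058) = -34064700704119*(3067 - 29)/(5906 - 1*2058 + 2*(-29))/3635014959748 = -34064700704119*3038/(5906 - 2058 - 58)/3635014959748 = -34064700704119/(3635014959748*((1/3038)*3790)) = -34064700704119/(3635014959748*1895/1519) = -34064700704119/3635014959748*1519/1895 = -51744280369556761/6888353348722460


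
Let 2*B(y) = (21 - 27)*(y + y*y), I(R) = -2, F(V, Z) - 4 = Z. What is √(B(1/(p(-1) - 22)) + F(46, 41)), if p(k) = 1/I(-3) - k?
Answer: √83451/43 ≈ 6.7181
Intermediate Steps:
F(V, Z) = 4 + Z
p(k) = -½ - k (p(k) = 1/(-2) - k = -½ - k)
B(y) = -3*y - 3*y² (B(y) = ((21 - 27)*(y + y*y))/2 = (-6*(y + y²))/2 = (-6*y - 6*y²)/2 = -3*y - 3*y²)
√(B(1/(p(-1) - 22)) + F(46, 41)) = √(-3*(1 + 1/((-½ - 1*(-1)) - 22))/((-½ - 1*(-1)) - 22) + (4 + 41)) = √(-3*(1 + 1/((-½ + 1) - 22))/((-½ + 1) - 22) + 45) = √(-3*(1 + 1/(½ - 22))/(½ - 22) + 45) = √(-3*(1 + 1/(-43/2))/(-43/2) + 45) = √(-3*(-2/43)*(1 - 2/43) + 45) = √(-3*(-2/43)*41/43 + 45) = √(246/1849 + 45) = √(83451/1849) = √83451/43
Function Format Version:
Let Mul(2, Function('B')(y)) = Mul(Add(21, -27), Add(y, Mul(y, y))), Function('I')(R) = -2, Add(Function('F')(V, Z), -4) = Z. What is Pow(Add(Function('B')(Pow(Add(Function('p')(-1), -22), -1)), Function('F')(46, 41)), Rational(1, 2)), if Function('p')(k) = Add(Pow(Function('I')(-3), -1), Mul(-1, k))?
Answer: Mul(Rational(1, 43), Pow(83451, Rational(1, 2))) ≈ 6.7181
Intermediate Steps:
Function('F')(V, Z) = Add(4, Z)
Function('p')(k) = Add(Rational(-1, 2), Mul(-1, k)) (Function('p')(k) = Add(Pow(-2, -1), Mul(-1, k)) = Add(Rational(-1, 2), Mul(-1, k)))
Function('B')(y) = Add(Mul(-3, y), Mul(-3, Pow(y, 2))) (Function('B')(y) = Mul(Rational(1, 2), Mul(Add(21, -27), Add(y, Mul(y, y)))) = Mul(Rational(1, 2), Mul(-6, Add(y, Pow(y, 2)))) = Mul(Rational(1, 2), Add(Mul(-6, y), Mul(-6, Pow(y, 2)))) = Add(Mul(-3, y), Mul(-3, Pow(y, 2))))
Pow(Add(Function('B')(Pow(Add(Function('p')(-1), -22), -1)), Function('F')(46, 41)), Rational(1, 2)) = Pow(Add(Mul(-3, Pow(Add(Add(Rational(-1, 2), Mul(-1, -1)), -22), -1), Add(1, Pow(Add(Add(Rational(-1, 2), Mul(-1, -1)), -22), -1))), Add(4, 41)), Rational(1, 2)) = Pow(Add(Mul(-3, Pow(Add(Add(Rational(-1, 2), 1), -22), -1), Add(1, Pow(Add(Add(Rational(-1, 2), 1), -22), -1))), 45), Rational(1, 2)) = Pow(Add(Mul(-3, Pow(Add(Rational(1, 2), -22), -1), Add(1, Pow(Add(Rational(1, 2), -22), -1))), 45), Rational(1, 2)) = Pow(Add(Mul(-3, Pow(Rational(-43, 2), -1), Add(1, Pow(Rational(-43, 2), -1))), 45), Rational(1, 2)) = Pow(Add(Mul(-3, Rational(-2, 43), Add(1, Rational(-2, 43))), 45), Rational(1, 2)) = Pow(Add(Mul(-3, Rational(-2, 43), Rational(41, 43)), 45), Rational(1, 2)) = Pow(Add(Rational(246, 1849), 45), Rational(1, 2)) = Pow(Rational(83451, 1849), Rational(1, 2)) = Mul(Rational(1, 43), Pow(83451, Rational(1, 2)))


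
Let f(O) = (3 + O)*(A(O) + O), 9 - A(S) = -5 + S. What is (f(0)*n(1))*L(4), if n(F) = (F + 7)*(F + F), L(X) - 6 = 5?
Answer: 7392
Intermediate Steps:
A(S) = 14 - S (A(S) = 9 - (-5 + S) = 9 + (5 - S) = 14 - S)
L(X) = 11 (L(X) = 6 + 5 = 11)
f(O) = 42 + 14*O (f(O) = (3 + O)*((14 - O) + O) = (3 + O)*14 = 42 + 14*O)
n(F) = 2*F*(7 + F) (n(F) = (7 + F)*(2*F) = 2*F*(7 + F))
(f(0)*n(1))*L(4) = ((42 + 14*0)*(2*1*(7 + 1)))*11 = ((42 + 0)*(2*1*8))*11 = (42*16)*11 = 672*11 = 7392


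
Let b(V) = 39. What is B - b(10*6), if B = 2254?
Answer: 2215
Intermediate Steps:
B - b(10*6) = 2254 - 1*39 = 2254 - 39 = 2215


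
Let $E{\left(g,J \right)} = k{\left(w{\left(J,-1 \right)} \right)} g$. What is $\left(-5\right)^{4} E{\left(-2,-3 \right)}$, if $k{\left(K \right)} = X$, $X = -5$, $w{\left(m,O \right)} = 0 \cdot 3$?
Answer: $6250$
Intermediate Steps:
$w{\left(m,O \right)} = 0$
$k{\left(K \right)} = -5$
$E{\left(g,J \right)} = - 5 g$
$\left(-5\right)^{4} E{\left(-2,-3 \right)} = \left(-5\right)^{4} \left(\left(-5\right) \left(-2\right)\right) = 625 \cdot 10 = 6250$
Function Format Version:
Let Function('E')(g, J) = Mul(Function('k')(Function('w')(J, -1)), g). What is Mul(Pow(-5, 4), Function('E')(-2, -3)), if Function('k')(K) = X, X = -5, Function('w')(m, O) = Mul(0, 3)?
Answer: 6250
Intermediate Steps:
Function('w')(m, O) = 0
Function('k')(K) = -5
Function('E')(g, J) = Mul(-5, g)
Mul(Pow(-5, 4), Function('E')(-2, -3)) = Mul(Pow(-5, 4), Mul(-5, -2)) = Mul(625, 10) = 6250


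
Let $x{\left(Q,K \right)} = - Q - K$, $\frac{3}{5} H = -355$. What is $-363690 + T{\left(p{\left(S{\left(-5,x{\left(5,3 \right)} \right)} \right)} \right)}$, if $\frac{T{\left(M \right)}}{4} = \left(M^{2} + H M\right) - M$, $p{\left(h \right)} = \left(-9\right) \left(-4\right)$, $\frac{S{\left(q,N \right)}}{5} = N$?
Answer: $-443850$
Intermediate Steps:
$H = - \frac{1775}{3}$ ($H = \frac{5}{3} \left(-355\right) = - \frac{1775}{3} \approx -591.67$)
$x{\left(Q,K \right)} = - K - Q$
$S{\left(q,N \right)} = 5 N$
$p{\left(h \right)} = 36$
$T{\left(M \right)} = 4 M^{2} - \frac{7112 M}{3}$ ($T{\left(M \right)} = 4 \left(\left(M^{2} - \frac{1775 M}{3}\right) - M\right) = 4 \left(M^{2} - \frac{1778 M}{3}\right) = 4 M^{2} - \frac{7112 M}{3}$)
$-363690 + T{\left(p{\left(S{\left(-5,x{\left(5,3 \right)} \right)} \right)} \right)} = -363690 + \frac{4}{3} \cdot 36 \left(-1778 + 3 \cdot 36\right) = -363690 + \frac{4}{3} \cdot 36 \left(-1778 + 108\right) = -363690 + \frac{4}{3} \cdot 36 \left(-1670\right) = -363690 - 80160 = -443850$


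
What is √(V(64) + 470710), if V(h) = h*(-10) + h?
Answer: √470134 ≈ 685.66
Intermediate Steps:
V(h) = -9*h (V(h) = -10*h + h = -9*h)
√(V(64) + 470710) = √(-9*64 + 470710) = √(-576 + 470710) = √470134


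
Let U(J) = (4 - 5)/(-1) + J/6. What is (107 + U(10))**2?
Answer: 108241/9 ≈ 12027.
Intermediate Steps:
U(J) = 1 + J/6 (U(J) = -1*(-1) + J*(1/6) = 1 + J/6)
(107 + U(10))**2 = (107 + (1 + (1/6)*10))**2 = (107 + (1 + 5/3))**2 = (107 + 8/3)**2 = (329/3)**2 = 108241/9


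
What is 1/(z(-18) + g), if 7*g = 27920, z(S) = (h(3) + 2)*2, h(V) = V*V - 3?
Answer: 7/28032 ≈ 0.00024971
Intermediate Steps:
h(V) = -3 + V² (h(V) = V² - 3 = -3 + V²)
z(S) = 16 (z(S) = ((-3 + 3²) + 2)*2 = ((-3 + 9) + 2)*2 = (6 + 2)*2 = 8*2 = 16)
g = 27920/7 (g = (⅐)*27920 = 27920/7 ≈ 3988.6)
1/(z(-18) + g) = 1/(16 + 27920/7) = 1/(28032/7) = 7/28032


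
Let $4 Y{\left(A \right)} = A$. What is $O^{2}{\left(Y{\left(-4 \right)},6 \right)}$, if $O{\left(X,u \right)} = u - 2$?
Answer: $16$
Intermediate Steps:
$Y{\left(A \right)} = \frac{A}{4}$
$O{\left(X,u \right)} = -2 + u$
$O^{2}{\left(Y{\left(-4 \right)},6 \right)} = \left(-2 + 6\right)^{2} = 4^{2} = 16$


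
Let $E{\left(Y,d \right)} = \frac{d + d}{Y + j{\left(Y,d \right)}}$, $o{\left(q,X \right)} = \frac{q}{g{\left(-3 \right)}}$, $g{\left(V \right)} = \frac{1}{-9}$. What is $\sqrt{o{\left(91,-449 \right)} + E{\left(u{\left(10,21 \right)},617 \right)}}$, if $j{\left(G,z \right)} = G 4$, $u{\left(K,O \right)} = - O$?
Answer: $\frac{i \sqrt{9159045}}{105} \approx 28.823 i$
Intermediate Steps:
$g{\left(V \right)} = - \frac{1}{9}$
$j{\left(G,z \right)} = 4 G$
$o{\left(q,X \right)} = - 9 q$ ($o{\left(q,X \right)} = \frac{q}{- \frac{1}{9}} = q \left(-9\right) = - 9 q$)
$E{\left(Y,d \right)} = \frac{2 d}{5 Y}$ ($E{\left(Y,d \right)} = \frac{d + d}{Y + 4 Y} = \frac{2 d}{5 Y}$)
$\sqrt{o{\left(91,-449 \right)} + E{\left(u{\left(10,21 \right)},617 \right)}} = \sqrt{\left(-9\right) 91 + \frac{2}{5} \cdot 617 \frac{1}{\left(-1\right) 21}} = \sqrt{-819 + \frac{2}{5} \cdot 617 \frac{1}{-21}} = \sqrt{-819 + \frac{2}{5} \cdot 617 \left(- \frac{1}{21}\right)} = \sqrt{-819 - \frac{1234}{105}} = \sqrt{- \frac{87229}{105}} = \frac{i \sqrt{9159045}}{105}$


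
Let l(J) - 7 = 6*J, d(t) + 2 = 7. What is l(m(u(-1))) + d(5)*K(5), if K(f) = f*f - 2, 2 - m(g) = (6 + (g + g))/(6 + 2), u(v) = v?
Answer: 131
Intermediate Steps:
d(t) = 5 (d(t) = -2 + 7 = 5)
m(g) = 5/4 - g/4 (m(g) = 2 - (6 + (g + g))/(6 + 2) = 2 - (6 + 2*g)/8 = 2 - (3/4 + g/4) = 2 + (-3/4 - g/4) = 5/4 - g/4)
K(f) = -2 + f**2 (K(f) = f**2 - 2 = -2 + f**2)
l(J) = 7 + 6*J
l(m(u(-1))) + d(5)*K(5) = (7 + 6*(5/4 - 1/4*(-1))) + 5*(-2 + 5**2) = (7 + 6*(5/4 + 1/4)) + 5*(-2 + 25) = (7 + 6*(3/2)) + 5*23 = (7 + 9) + 115 = 16 + 115 = 131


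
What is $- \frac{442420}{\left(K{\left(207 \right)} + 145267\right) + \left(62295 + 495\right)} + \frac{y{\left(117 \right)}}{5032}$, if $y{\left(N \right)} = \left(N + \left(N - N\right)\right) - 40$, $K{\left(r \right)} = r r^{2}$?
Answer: $- \frac{38181671}{1141987240} \approx -0.033434$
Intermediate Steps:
$K{\left(r \right)} = r^{3}$
$y{\left(N \right)} = -40 + N$ ($y{\left(N \right)} = \left(N + 0\right) - 40 = N - 40 = -40 + N$)
$- \frac{442420}{\left(K{\left(207 \right)} + 145267\right) + \left(62295 + 495\right)} + \frac{y{\left(117 \right)}}{5032} = - \frac{442420}{\left(207^{3} + 145267\right) + \left(62295 + 495\right)} + \frac{-40 + 117}{5032} = - \frac{442420}{\left(8869743 + 145267\right) + 62790} + 77 \cdot \frac{1}{5032} = - \frac{442420}{9015010 + 62790} + \frac{77}{5032} = - \frac{442420}{9077800} + \frac{77}{5032} = \left(-442420\right) \frac{1}{9077800} + \frac{77}{5032} = - \frac{22121}{453890} + \frac{77}{5032} = - \frac{38181671}{1141987240}$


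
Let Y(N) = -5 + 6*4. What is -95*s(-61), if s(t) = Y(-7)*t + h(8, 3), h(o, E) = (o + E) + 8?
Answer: 108300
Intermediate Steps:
h(o, E) = 8 + E + o (h(o, E) = (E + o) + 8 = 8 + E + o)
Y(N) = 19 (Y(N) = -5 + 24 = 19)
s(t) = 19 + 19*t (s(t) = 19*t + (8 + 3 + 8) = 19*t + 19 = 19 + 19*t)
-95*s(-61) = -95*(19 + 19*(-61)) = -95*(19 - 1159) = -95*(-1140) = 108300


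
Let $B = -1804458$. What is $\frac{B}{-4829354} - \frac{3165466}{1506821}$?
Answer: $- \frac{6284080340473}{3638486011817} \approx -1.7271$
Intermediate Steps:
$\frac{B}{-4829354} - \frac{3165466}{1506821} = - \frac{1804458}{-4829354} - \frac{3165466}{1506821} = \left(-1804458\right) \left(- \frac{1}{4829354}\right) - \frac{3165466}{1506821} = \frac{902229}{2414677} - \frac{3165466}{1506821} = - \frac{6284080340473}{3638486011817}$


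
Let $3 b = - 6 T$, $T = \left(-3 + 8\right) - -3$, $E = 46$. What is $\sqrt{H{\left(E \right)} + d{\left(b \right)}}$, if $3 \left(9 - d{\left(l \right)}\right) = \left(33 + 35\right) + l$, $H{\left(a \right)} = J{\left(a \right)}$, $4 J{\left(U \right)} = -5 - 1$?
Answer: $\frac{i \sqrt{354}}{6} \approx 3.1358 i$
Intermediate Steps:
$T = 8$ ($T = 5 + 3 = 8$)
$J{\left(U \right)} = - \frac{3}{2}$ ($J{\left(U \right)} = \frac{-5 - 1}{4} = \frac{1}{4} \left(-6\right) = - \frac{3}{2}$)
$H{\left(a \right)} = - \frac{3}{2}$
$b = -16$ ($b = \frac{\left(-6\right) 8}{3} = \frac{1}{3} \left(-48\right) = -16$)
$d{\left(l \right)} = - \frac{41}{3} - \frac{l}{3}$ ($d{\left(l \right)} = 9 - \frac{\left(33 + 35\right) + l}{3} = 9 - \frac{68 + l}{3} = 9 - \left(\frac{68}{3} + \frac{l}{3}\right) = - \frac{41}{3} - \frac{l}{3}$)
$\sqrt{H{\left(E \right)} + d{\left(b \right)}} = \sqrt{- \frac{3}{2} - \frac{25}{3}} = \sqrt{- \frac{59}{6}} = \frac{i \sqrt{354}}{6}$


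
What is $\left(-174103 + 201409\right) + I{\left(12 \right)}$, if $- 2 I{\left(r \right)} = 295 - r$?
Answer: $\frac{54329}{2} \approx 27165.0$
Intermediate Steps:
$I{\left(r \right)} = - \frac{295}{2} + \frac{r}{2}$ ($I{\left(r \right)} = - \frac{295 - r}{2} = - \frac{295}{2} + \frac{r}{2}$)
$\left(-174103 + 201409\right) + I{\left(12 \right)} = \left(-174103 + 201409\right) + \left(- \frac{295}{2} + \frac{1}{2} \cdot 12\right) = 27306 + \left(- \frac{295}{2} + 6\right) = 27306 - \frac{283}{2} = \frac{54329}{2}$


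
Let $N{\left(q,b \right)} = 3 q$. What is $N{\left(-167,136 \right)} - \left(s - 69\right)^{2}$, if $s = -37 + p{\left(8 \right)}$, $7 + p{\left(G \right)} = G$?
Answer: $-11526$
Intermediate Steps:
$p{\left(G \right)} = -7 + G$
$s = -36$ ($s = -37 + \left(-7 + 8\right) = -37 + 1 = -36$)
$N{\left(-167,136 \right)} - \left(s - 69\right)^{2} = 3 \left(-167\right) - \left(-36 - 69\right)^{2} = -501 - \left(-105\right)^{2} = -501 - 11025 = -11526$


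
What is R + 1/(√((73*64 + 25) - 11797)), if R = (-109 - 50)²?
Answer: 25281 - I*√71/710 ≈ 25281.0 - 0.011868*I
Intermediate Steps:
R = 25281 (R = (-159)² = 25281)
R + 1/(√((73*64 + 25) - 11797)) = 25281 + 1/(√((73*64 + 25) - 11797)) = 25281 + 1/(√((4672 + 25) - 11797)) = 25281 + 1/(√(4697 - 11797)) = 25281 + 1/(√(-7100)) = 25281 + 1/(10*I*√71) = 25281 - I*√71/710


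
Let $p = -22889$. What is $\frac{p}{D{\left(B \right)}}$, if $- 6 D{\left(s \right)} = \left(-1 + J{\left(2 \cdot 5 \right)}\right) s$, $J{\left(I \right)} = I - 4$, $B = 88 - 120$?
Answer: $- \frac{68667}{80} \approx -858.34$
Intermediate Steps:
$B = -32$
$J{\left(I \right)} = -4 + I$
$D{\left(s \right)} = - \frac{5 s}{6}$ ($D{\left(s \right)} = - \frac{\left(-1 + \left(-4 + 2 \cdot 5\right)\right) s}{6} = - \frac{\left(-1 + \left(-4 + 10\right)\right) s}{6} = - \frac{\left(-1 + 6\right) s}{6} = - \frac{5 s}{6}$)
$\frac{p}{D{\left(B \right)}} = - \frac{22889}{\left(- \frac{5}{6}\right) \left(-32\right)} = - \frac{22889}{\frac{80}{3}} = \left(-22889\right) \frac{3}{80} = - \frac{68667}{80}$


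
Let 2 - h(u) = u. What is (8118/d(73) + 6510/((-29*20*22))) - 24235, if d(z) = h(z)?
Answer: -2205998849/90596 ≈ -24350.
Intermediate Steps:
h(u) = 2 - u
d(z) = 2 - z
(8118/d(73) + 6510/((-29*20*22))) - 24235 = (8118/(2 - 1*73) + 6510/((-29*20*22))) - 24235 = (8118/(2 - 73) + 6510/((-580*22))) - 24235 = (8118/(-71) + 6510/(-12760)) - 24235 = (8118*(-1/71) + 6510*(-1/12760)) - 24235 = (-8118/71 - 651/1276) - 24235 = -10404789/90596 - 24235 = -2205998849/90596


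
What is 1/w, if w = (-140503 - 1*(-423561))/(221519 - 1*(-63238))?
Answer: 284757/283058 ≈ 1.0060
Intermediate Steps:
w = 283058/284757 (w = (-140503 + 423561)/(221519 + 63238) = 283058/284757 ≈ 0.99403)
1/w = 1/(283058/284757) = 284757/283058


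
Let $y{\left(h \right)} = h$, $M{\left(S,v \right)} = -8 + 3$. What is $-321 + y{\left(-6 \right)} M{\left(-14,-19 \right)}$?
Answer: $-291$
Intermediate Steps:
$M{\left(S,v \right)} = -5$
$-321 + y{\left(-6 \right)} M{\left(-14,-19 \right)} = -321 - -30 = -321 + 30 = -291$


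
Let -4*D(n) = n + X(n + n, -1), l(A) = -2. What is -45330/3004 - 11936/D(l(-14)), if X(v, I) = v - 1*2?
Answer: -8986601/1502 ≈ -5983.1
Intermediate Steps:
X(v, I) = -2 + v (X(v, I) = v - 2 = -2 + v)
D(n) = ½ - 3*n/4 (D(n) = -(n + (-2 + (n + n)))/4 = -(n + (-2 + 2*n))/4 = -(-2 + 3*n)/4 = ½ - 3*n/4)
-45330/3004 - 11936/D(l(-14)) = -45330/3004 - 11936/(½ - ¾*(-2)) = -45330*1/3004 - 11936/(½ + 3/2) = -22665/1502 - 11936/2 = -22665/1502 - 11936*½ = -22665/1502 - 5968 = -8986601/1502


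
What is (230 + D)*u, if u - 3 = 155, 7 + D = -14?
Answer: 33022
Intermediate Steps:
D = -21 (D = -7 - 14 = -21)
u = 158 (u = 3 + 155 = 158)
(230 + D)*u = (230 - 21)*158 = 209*158 = 33022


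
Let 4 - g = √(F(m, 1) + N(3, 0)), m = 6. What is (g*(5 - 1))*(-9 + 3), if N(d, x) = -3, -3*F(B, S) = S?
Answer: -96 + 8*I*√30 ≈ -96.0 + 43.818*I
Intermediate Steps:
F(B, S) = -S/3
g = 4 - I*√30/3 (g = 4 - √(-⅓*1 - 3) = 4 - √(-⅓ - 3) = 4 - √(-10/3) = 4 - I*√30/3 ≈ 4.0 - 1.8257*I)
(g*(5 - 1))*(-9 + 3) = ((4 - I*√30/3)*(5 - 1))*(-9 + 3) = ((4 - I*√30/3)*4)*(-6) = (16 - 4*I*√30/3)*(-6) = -96 + 8*I*√30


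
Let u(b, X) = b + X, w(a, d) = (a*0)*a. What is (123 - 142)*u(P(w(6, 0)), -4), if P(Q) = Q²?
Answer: 76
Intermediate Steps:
w(a, d) = 0 (w(a, d) = 0*a = 0)
u(b, X) = X + b
(123 - 142)*u(P(w(6, 0)), -4) = (123 - 142)*(-4 + 0²) = -19*(-4 + 0) = -19*(-4) = 76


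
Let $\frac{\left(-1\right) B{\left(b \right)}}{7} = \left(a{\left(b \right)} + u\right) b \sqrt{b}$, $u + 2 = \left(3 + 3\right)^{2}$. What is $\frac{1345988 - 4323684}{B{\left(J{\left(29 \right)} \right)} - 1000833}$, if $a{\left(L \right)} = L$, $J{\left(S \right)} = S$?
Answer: $\frac{248348035064}{83076958065} - \frac{1057826504 \sqrt{29}}{27692319355} \approx 2.7837$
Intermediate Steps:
$u = 34$ ($u = -2 + \left(3 + 3\right)^{2} = -2 + 6^{2} = -2 + 36 = 34$)
$B{\left(b \right)} = - 7 b^{\frac{3}{2}} \left(34 + b\right)$ ($B{\left(b \right)} = - 7 \left(b + 34\right) b \sqrt{b} = - 7 \left(34 + b\right) b^{\frac{3}{2}} = - 7 b^{\frac{3}{2}} \left(34 + b\right)$)
$\frac{1345988 - 4323684}{B{\left(J{\left(29 \right)} \right)} - 1000833} = \frac{1345988 - 4323684}{7 \cdot 29^{\frac{3}{2}} \left(-34 - 29\right) - 1000833} = - \frac{2977696}{7 \cdot 29 \sqrt{29} \left(-34 - 29\right) - 1000833} = - \frac{2977696}{7 \cdot 29 \sqrt{29} \left(-63\right) - 1000833} = - \frac{2977696}{- 12789 \sqrt{29} - 1000833} = - \frac{2977696}{-1000833 - 12789 \sqrt{29}}$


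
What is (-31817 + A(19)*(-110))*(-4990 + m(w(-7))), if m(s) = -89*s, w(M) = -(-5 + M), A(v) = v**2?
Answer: 433310566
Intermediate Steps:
w(M) = 5 - M
(-31817 + A(19)*(-110))*(-4990 + m(w(-7))) = (-31817 + 19**2*(-110))*(-4990 - 89*(5 - 1*(-7))) = (-31817 + 361*(-110))*(-4990 - 89*(5 + 7)) = (-31817 - 39710)*(-4990 - 89*12) = -71527*(-4990 - 1068) = -71527*(-6058) = 433310566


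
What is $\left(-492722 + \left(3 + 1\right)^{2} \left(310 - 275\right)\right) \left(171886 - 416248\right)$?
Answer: $120265690644$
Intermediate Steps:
$\left(-492722 + \left(3 + 1\right)^{2} \left(310 - 275\right)\right) \left(171886 - 416248\right) = \left(-492722 + 4^{2} \cdot 35\right) \left(-244362\right) = \left(-492722 + 16 \cdot 35\right) \left(-244362\right) = \left(-492722 + 560\right) \left(-244362\right) = \left(-492162\right) \left(-244362\right) = 120265690644$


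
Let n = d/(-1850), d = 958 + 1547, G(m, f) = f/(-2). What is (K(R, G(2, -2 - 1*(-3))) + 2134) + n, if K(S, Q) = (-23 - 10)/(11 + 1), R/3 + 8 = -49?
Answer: 1576123/740 ≈ 2129.9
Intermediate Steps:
G(m, f) = -f/2 (G(m, f) = f*(-1/2) = -f/2)
R = -171 (R = -24 + 3*(-49) = -24 - 147 = -171)
d = 2505
K(S, Q) = -11/4 (K(S, Q) = -33/12 = -33*1/12 = -11/4)
n = -501/370 (n = 2505/(-1850) = 2505*(-1/1850) = -501/370 ≈ -1.3541)
(K(R, G(2, -2 - 1*(-3))) + 2134) + n = (-11/4 + 2134) - 501/370 = 8525/4 - 501/370 = 1576123/740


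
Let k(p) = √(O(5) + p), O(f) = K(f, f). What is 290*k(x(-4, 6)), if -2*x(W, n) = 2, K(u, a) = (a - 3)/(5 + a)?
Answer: 116*I*√5 ≈ 259.38*I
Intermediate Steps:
K(u, a) = (-3 + a)/(5 + a)
x(W, n) = -1 (x(W, n) = -½*2 = -1)
O(f) = (-3 + f)/(5 + f)
k(p) = √(⅕ + p) (k(p) = √((-3 + 5)/(5 + 5) + p) = √(2/10 + p) = √((⅒)*2 + p) = √(⅕ + p))
290*k(x(-4, 6)) = 290*(√(5 + 25*(-1))/5) = 290*(√(5 - 25)/5) = 290*(√(-20)/5) = 290*((2*I*√5)/5) = 290*(2*I*√5/5) = 116*I*√5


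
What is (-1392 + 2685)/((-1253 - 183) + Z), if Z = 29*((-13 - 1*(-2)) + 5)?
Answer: -1293/1610 ≈ -0.80311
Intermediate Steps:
Z = -174 (Z = 29*((-13 + 2) + 5) = 29*(-11 + 5) = 29*(-6) = -174)
(-1392 + 2685)/((-1253 - 183) + Z) = (-1392 + 2685)/((-1253 - 183) - 174) = 1293/(-1436 - 174) = 1293/(-1610) = 1293*(-1/1610) = -1293/1610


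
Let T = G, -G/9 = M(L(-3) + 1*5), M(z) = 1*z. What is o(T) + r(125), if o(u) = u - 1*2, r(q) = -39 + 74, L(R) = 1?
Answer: -21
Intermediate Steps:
r(q) = 35
M(z) = z
G = -54 (G = -9*(1 + 1*5) = -9*(1 + 5) = -9*6 = -54)
T = -54
o(u) = -2 + u (o(u) = u - 2 = -2 + u)
o(T) + r(125) = (-2 - 54) + 35 = -56 + 35 = -21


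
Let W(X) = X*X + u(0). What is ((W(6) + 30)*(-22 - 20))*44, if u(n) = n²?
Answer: -121968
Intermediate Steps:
W(X) = X² (W(X) = X*X + 0² = X² + 0 = X²)
((W(6) + 30)*(-22 - 20))*44 = ((6² + 30)*(-22 - 20))*44 = ((36 + 30)*(-42))*44 = (66*(-42))*44 = -2772*44 = -121968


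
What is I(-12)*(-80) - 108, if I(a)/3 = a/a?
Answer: -348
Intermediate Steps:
I(a) = 3 (I(a) = 3*(a/a) = 3*1 = 3)
I(-12)*(-80) - 108 = 3*(-80) - 108 = -240 - 108 = -348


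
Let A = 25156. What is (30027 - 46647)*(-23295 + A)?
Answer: -30929820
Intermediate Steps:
(30027 - 46647)*(-23295 + A) = (30027 - 46647)*(-23295 + 25156) = -16620*1861 = -30929820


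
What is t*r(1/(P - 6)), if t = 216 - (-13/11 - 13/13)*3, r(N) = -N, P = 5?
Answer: 2448/11 ≈ 222.55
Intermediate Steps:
t = 2448/11 (t = 216 - (-13*1/11 - 13*1/13)*3 = 216 - (-13/11 - 1)*3 = 216 - (-24)*3/11 = 216 - 1*(-72/11) = 216 + 72/11 = 2448/11 ≈ 222.55)
t*r(1/(P - 6)) = 2448*(-1/(5 - 6))/11 = 2448*(-1/(-1))/11 = 2448*(-1*(-1))/11 = (2448/11)*1 = 2448/11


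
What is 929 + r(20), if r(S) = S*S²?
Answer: 8929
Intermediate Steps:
r(S) = S³
929 + r(20) = 929 + 20³ = 929 + 8000 = 8929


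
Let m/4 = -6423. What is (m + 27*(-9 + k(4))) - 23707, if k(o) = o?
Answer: -49534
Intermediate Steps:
m = -25692 (m = 4*(-6423) = -25692)
(m + 27*(-9 + k(4))) - 23707 = (-25692 + 27*(-9 + 4)) - 23707 = (-25692 + 27*(-5)) - 23707 = (-25692 - 135) - 23707 = -25827 - 23707 = -49534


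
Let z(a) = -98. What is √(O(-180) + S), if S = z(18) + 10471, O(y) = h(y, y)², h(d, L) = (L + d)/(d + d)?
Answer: √10374 ≈ 101.85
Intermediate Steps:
h(d, L) = (L + d)/(2*d) (h(d, L) = (L + d)/((2*d)) = (L + d)*(1/(2*d)) = (L + d)/(2*d))
O(y) = 1 (O(y) = ((y + y)/(2*y))² = ((2*y)/(2*y))² = 1² = 1)
S = 10373 (S = -98 + 10471 = 10373)
√(O(-180) + S) = √(1 + 10373) = √10374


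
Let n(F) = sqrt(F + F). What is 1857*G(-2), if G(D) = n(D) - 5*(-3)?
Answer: 27855 + 3714*I ≈ 27855.0 + 3714.0*I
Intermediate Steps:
n(F) = sqrt(2)*sqrt(F) (n(F) = sqrt(2*F) = sqrt(2)*sqrt(F))
G(D) = 15 + sqrt(2)*sqrt(D) (G(D) = sqrt(2)*sqrt(D) - 5*(-3) = sqrt(2)*sqrt(D) + 15 = 15 + sqrt(2)*sqrt(D))
1857*G(-2) = 1857*(15 + sqrt(2)*sqrt(-2)) = 1857*(15 + sqrt(2)*(I*sqrt(2))) = 1857*(15 + 2*I) = 27855 + 3714*I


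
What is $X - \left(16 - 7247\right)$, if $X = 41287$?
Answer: $48518$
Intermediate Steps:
$X - \left(16 - 7247\right) = 41287 - \left(16 - 7247\right) = 41287 - -7231 = 41287 + 7231 = 48518$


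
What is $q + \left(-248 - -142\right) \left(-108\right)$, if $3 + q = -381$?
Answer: $11064$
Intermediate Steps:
$q = -384$ ($q = -3 - 381 = -384$)
$q + \left(-248 - -142\right) \left(-108\right) = -384 + \left(-248 - -142\right) \left(-108\right) = -384 + \left(-248 + 142\right) \left(-108\right) = -384 - -11448 = -384 + 11448 = 11064$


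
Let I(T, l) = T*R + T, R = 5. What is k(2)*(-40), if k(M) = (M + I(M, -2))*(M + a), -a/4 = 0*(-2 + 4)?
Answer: -1120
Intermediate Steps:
I(T, l) = 6*T (I(T, l) = T*5 + T = 5*T + T = 6*T)
a = 0 (a = -0*(-2 + 4) = -0*2 = -4*0 = 0)
k(M) = 7*M² (k(M) = (M + 6*M)*(M + 0) = (7*M)*M = 7*M²)
k(2)*(-40) = (7*2²)*(-40) = (7*4)*(-40) = 28*(-40) = -1120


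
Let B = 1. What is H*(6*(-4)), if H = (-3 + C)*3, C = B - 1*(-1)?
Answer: 72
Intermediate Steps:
C = 2 (C = 1 - 1*(-1) = 1 + 1 = 2)
H = -3 (H = (-3 + 2)*3 = -1*3 = -3)
H*(6*(-4)) = -18*(-4) = -3*(-24) = 72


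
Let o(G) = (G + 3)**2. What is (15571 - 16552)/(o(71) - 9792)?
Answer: 981/4316 ≈ 0.22729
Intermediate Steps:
o(G) = (3 + G)**2
(15571 - 16552)/(o(71) - 9792) = (15571 - 16552)/((3 + 71)**2 - 9792) = -981/(74**2 - 9792) = -981/(5476 - 9792) = -981/(-4316) = -981*(-1/4316) = 981/4316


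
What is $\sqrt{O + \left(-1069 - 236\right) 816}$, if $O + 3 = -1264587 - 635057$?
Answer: $i \sqrt{2964527} \approx 1721.8 i$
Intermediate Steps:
$O = -1899647$ ($O = -3 - 1899644 = -1899647$)
$\sqrt{O + \left(-1069 - 236\right) 816} = \sqrt{-1899647 + \left(-1069 - 236\right) 816} = \sqrt{-1899647 - 1064880} = \sqrt{-2964527} = i \sqrt{2964527}$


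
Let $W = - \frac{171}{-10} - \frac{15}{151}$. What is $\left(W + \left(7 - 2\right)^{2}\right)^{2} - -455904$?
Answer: $\frac{1043528933641}{2280100} \approx 4.5767 \cdot 10^{5}$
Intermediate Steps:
$W = \frac{25671}{1510}$ ($W = \left(-171\right) \left(- \frac{1}{10}\right) - \frac{15}{151} = \frac{171}{10} - \frac{15}{151} = \frac{25671}{1510} \approx 17.001$)
$\left(W + \left(7 - 2\right)^{2}\right)^{2} - -455904 = \left(\frac{25671}{1510} + \left(7 - 2\right)^{2}\right)^{2} - -455904 = \left(\frac{25671}{1510} + 5^{2}\right)^{2} + 455904 = \left(\frac{25671}{1510} + 25\right)^{2} + 455904 = \left(\frac{63421}{1510}\right)^{2} + 455904 = \frac{4022223241}{2280100} + 455904 = \frac{1043528933641}{2280100}$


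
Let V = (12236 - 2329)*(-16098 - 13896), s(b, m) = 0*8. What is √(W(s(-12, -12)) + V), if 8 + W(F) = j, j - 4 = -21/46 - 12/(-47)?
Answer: I*√1388954232465598/2162 ≈ 17238.0*I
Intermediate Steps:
s(b, m) = 0
j = 8213/2162 (j = 4 + (-21/46 - 12/(-47)) = 4 + (-21*1/46 - 12*(-1/47)) = 4 + (-21/46 + 12/47) = 4 - 435/2162 = 8213/2162 ≈ 3.7988)
W(F) = -9083/2162 (W(F) = -8 + 8213/2162 = -9083/2162)
V = -297150558 (V = 9907*(-29994) = -297150558)
√(W(s(-12, -12)) + V) = √(-9083/2162 - 297150558) = √(-642439515479/2162) = I*√1388954232465598/2162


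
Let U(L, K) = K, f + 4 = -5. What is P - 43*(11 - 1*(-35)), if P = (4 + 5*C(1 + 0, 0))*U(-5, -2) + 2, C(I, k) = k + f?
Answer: -1894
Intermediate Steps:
f = -9 (f = -4 - 5 = -9)
C(I, k) = -9 + k (C(I, k) = k - 9 = -9 + k)
P = 84 (P = (4 + 5*(-9 + 0))*(-2) + 2 = (4 + 5*(-9))*(-2) + 2 = (4 - 45)*(-2) + 2 = -41*(-2) + 2 = 82 + 2 = 84)
P - 43*(11 - 1*(-35)) = 84 - 43*(11 - 1*(-35)) = 84 - 43*(11 + 35) = 84 - 43*46 = 84 - 1978 = -1894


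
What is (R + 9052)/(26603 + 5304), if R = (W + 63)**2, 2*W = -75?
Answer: 38809/127628 ≈ 0.30408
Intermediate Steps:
W = -75/2 (W = (1/2)*(-75) = -75/2 ≈ -37.500)
R = 2601/4 (R = (-75/2 + 63)**2 = (51/2)**2 = 2601/4 ≈ 650.25)
(R + 9052)/(26603 + 5304) = (2601/4 + 9052)/(26603 + 5304) = (38809/4)/31907 = (38809/4)*(1/31907) = 38809/127628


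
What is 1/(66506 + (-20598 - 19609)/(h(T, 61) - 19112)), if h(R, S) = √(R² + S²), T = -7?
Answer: 24293067495828/1615685854110992921 - 40207*√3770/1615685854110992921 ≈ 1.5036e-5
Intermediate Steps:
1/(66506 + (-20598 - 19609)/(h(T, 61) - 19112)) = 1/(66506 + (-20598 - 19609)/(√((-7)² + 61²) - 19112)) = 1/(66506 - 40207/(√(49 + 3721) - 19112)) = 1/(66506 - 40207/(√3770 - 19112)) = 1/(66506 - 40207/(-19112 + √3770))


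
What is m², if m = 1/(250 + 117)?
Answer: 1/134689 ≈ 7.4245e-6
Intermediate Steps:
m = 1/367 ≈ 0.0027248
m² = (1/367)² = 1/134689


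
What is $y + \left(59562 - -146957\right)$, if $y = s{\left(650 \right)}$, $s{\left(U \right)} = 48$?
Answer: $206567$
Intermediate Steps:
$y = 48$
$y + \left(59562 - -146957\right) = 48 + \left(59562 - -146957\right) = 48 + \left(59562 + 146957\right) = 48 + 206519 = 206567$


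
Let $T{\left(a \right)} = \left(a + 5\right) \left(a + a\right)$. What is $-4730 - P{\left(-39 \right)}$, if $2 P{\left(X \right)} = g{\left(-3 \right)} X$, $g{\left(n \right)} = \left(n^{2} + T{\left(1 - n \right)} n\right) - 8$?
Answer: $- \frac{17845}{2} \approx -8922.5$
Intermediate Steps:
$T{\left(a \right)} = 2 a \left(5 + a\right)$ ($T{\left(a \right)} = \left(5 + a\right) 2 a = 2 a \left(5 + a\right)$)
$g{\left(n \right)} = -8 + n^{2} + 2 n \left(1 - n\right) \left(6 - n\right)$ ($g{\left(n \right)} = \left(n^{2} + 2 \left(1 - n\right) \left(5 - \left(-1 + n\right)\right) n\right) - 8 = \left(n^{2} + 2 \left(1 - n\right) \left(6 - n\right) n\right) - 8 = \left(n^{2} + 2 n \left(1 - n\right) \left(6 - n\right)\right) - 8 = -8 + n^{2} + 2 n \left(1 - n\right) \left(6 - n\right)$)
$P{\left(X \right)} = - \frac{215 X}{2}$ ($P{\left(X \right)} = \frac{\left(-8 + \left(-3\right)^{2} + 2 \left(-3\right) \left(-1 - 3\right) \left(-6 - 3\right)\right) X}{2} = \frac{\left(-8 + 9 + 2 \left(-3\right) \left(-4\right) \left(-9\right)\right) X}{2} = \frac{\left(-8 + 9 - 216\right) X}{2} = \frac{\left(-215\right) X}{2} = - \frac{215 X}{2}$)
$-4730 - P{\left(-39 \right)} = -4730 - \left(- \frac{215}{2}\right) \left(-39\right) = -4730 - \frac{8385}{2} = - \frac{17845}{2}$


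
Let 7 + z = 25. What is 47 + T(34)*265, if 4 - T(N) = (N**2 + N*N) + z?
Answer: -616343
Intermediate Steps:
z = 18 (z = -7 + 25 = 18)
T(N) = -14 - 2*N**2 (T(N) = 4 - ((N**2 + N*N) + 18) = 4 - ((N**2 + N**2) + 18) = 4 - (2*N**2 + 18) = 4 - (18 + 2*N**2) = 4 + (-18 - 2*N**2) = -14 - 2*N**2)
47 + T(34)*265 = 47 + (-14 - 2*34**2)*265 = 47 + (-14 - 2*1156)*265 = 47 + (-14 - 2312)*265 = 47 - 2326*265 = 47 - 616390 = -616343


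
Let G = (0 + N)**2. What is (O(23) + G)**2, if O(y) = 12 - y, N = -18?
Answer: 97969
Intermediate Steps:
G = 324 (G = (0 - 18)**2 = (-18)**2 = 324)
(O(23) + G)**2 = ((12 - 1*23) + 324)**2 = ((12 - 23) + 324)**2 = (-11 + 324)**2 = 313**2 = 97969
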